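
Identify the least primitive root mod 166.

φ(166) = φ(2)·φ(83) = 1·82 = 82 = 2 · 41.
g is a primitive root iff g^(82/q) ≢ 1 (mod 166) for each prime q ∈ {2, 41}.
g = 2: gcd(2, 166) = 2 > 1, not a unit — skip.
g = 3: 3^41 ≡ 1 — hits 1, so not a primitive root.
g = 4: gcd(4, 166) = 2 > 1, not a unit — skip.
g = 5: 5^41 ≡ 165; 5^2 ≡ 25 — none is 1, so 5 is a primitive root.
So 5 is the smallest generator of (Z/166Z)^×.

5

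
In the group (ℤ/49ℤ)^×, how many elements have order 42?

φ(49) = φ(7^2) = 7·(7−1) = 42 = 2 · 3 · 7.
Since (Z/49Z)^× is cyclic of order 42, the number of elements of order d is φ(d) when d | 42 and 0 otherwise.
42 = 2 · 3 · 7 divides 42, and φ(42) = 12.

12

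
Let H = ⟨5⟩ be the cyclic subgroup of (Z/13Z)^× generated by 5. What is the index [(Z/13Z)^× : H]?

3

The order of 5 must divide φ(13) = 13 − 1 = 12 = 2^2 · 3.
Divisors of 12: 1, 2, 3, 4, 6, 12.
Test each divisor d:
5^1 ≡ 5 (mod 13)
5^2 ≡ 12 (mod 13)
5^3 ≡ 8 (mod 13)
5^4 ≡ 1 (mod 13) ✓
The order of 5 is 4, so the subgroup it generates has 4 elements.
Index = |(Z/13Z)^×| / |⟨5⟩| = 12 / 4 = 3.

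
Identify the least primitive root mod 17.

3

φ(17) = 17 − 1 = 16 = 2^4.
g is a primitive root iff g^(16/q) ≢ 1 (mod 17) for each prime q ∈ {2}.
g = 2: 2^8 ≡ 1 — hits 1, so not a primitive root.
g = 3: 3^8 ≡ 16 — none is 1, so 3 is a primitive root.
The smallest primitive root modulo 17 is 3.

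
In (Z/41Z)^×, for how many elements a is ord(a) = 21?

φ(41) = 41 − 1 = 40 = 2^3 · 5.
Since (Z/41Z)^× is cyclic of order 40, the number of elements of order d is φ(d) when d | 40 and 0 otherwise.
21 does not divide 40, so no element of (Z/41Z)^× has order 21.

0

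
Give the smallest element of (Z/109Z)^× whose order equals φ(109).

6

φ(109) = 109 − 1 = 108 = 2^2 · 3^3.
Test candidates g = 2, 3, … against the prime factors q ∈ {2, 3} of φ(109): g is a generator iff g^(108/q) ≢ 1 for every such q.
g = 2: 2^54 ≡ 108; 2^36 ≡ 1 — hits 1, so not a primitive root.
g = 3: 3^54 ≡ 1 — hits 1, so not a primitive root.
g = 4: 4^54 ≡ 1 — hits 1, so not a primitive root.
g = 5: 5^54 ≡ 1 — hits 1, so not a primitive root.
g = 6: 6^54 ≡ 108; 6^36 ≡ 63 — none is 1, so 6 is a primitive root.
So 6 is the smallest generator of (Z/109Z)^×.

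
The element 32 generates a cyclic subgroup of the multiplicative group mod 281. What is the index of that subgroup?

20

ord(32) | φ(281) = 281 − 1 = 280 = 2^3 · 5 · 7.
Divisors of 280: 1, 2, 4, 5, 7, 8, 10, 14, 20, 28, 35, 40, 56, 70, 140, 280.
Test each divisor d:
32^1 ≡ 32
32^2 ≡ 181
32^4 ≡ 165
32^5 ≡ 222
32^7 ≡ 280
32^8 ≡ 249
32^10 ≡ 109
32^14 ≡ 1
The order of 32 is 14, so the subgroup it generates has 14 elements.
Index = |(Z/281Z)^×| / |⟨32⟩| = 280 / 14 = 20.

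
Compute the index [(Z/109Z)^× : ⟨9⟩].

4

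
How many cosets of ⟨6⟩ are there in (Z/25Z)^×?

Since 6 ∈ (Z/25Z)^×, its order divides φ(25) = φ(5^2) = 5·(5−1) = 20 = 2^2 · 5.
Divisors of 20: 1, 2, 4, 5, 10, 20.
Evaluate successive powers at the divisors of 20:
6^1 ≡ 6
6^2 ≡ 11
6^4 ≡ 21
6^5 ≡ 1
Thus |⟨6⟩| = ord(6) = 5.
Index = |(Z/25Z)^×| / |⟨6⟩| = 20 / 5 = 4.

4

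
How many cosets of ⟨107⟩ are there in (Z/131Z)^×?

ord(107) | φ(131) = 131 − 1 = 130 = 2 · 5 · 13.
Divisors of 130: 1, 2, 5, 10, 13, 26, 65, 130.
Test each divisor d:
107^1 ≡ 107 (mod 131)
107^2 ≡ 52 (mod 131)
107^5 ≡ 80 (mod 131)
107^10 ≡ 112 (mod 131)
107^13 ≡ 1 (mod 131) ✓
So ord_131(107) = 13, hence |⟨107⟩| = 13.
[(Z/131Z)^× : ⟨107⟩] = 130/13 = 10.

10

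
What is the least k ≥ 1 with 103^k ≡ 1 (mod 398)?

11

The order of 103 must divide φ(398) = φ(2)·φ(199) = 1·198 = 198 = 2 · 3^2 · 11.
Divisors of 198: 1, 2, 3, 6, 9, 11, 18, 22, 33, 66, 99, 198.
Test each divisor d:
103^1 ≡ 103
103^2 ≡ 261
103^3 ≡ 217
103^6 ≡ 125
103^9 ≡ 61
103^11 ≡ 1
The smallest such exponent is 11, so the order of 103 is 11.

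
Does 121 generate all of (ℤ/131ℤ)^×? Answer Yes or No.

No

φ(131) = 131 − 1 = 130 = 2 · 5 · 13.
It suffices to check that the order of 121 is not a proper divisor of 130: compute 121^(130/q) for q ∈ {2, 5, 13}.
121^65 ≡ 1 (mod 131)  [q = 2: ≡ 1 ✗]
121^26 ≡ 58 (mod 131)  [q = 5: ≢ 1 ✓]
121^10 ≡ 113 (mod 131)  [q = 13: ≢ 1 ✓]
Since 121^65 ≡ 1, the order of 121 divides 65 < 130, so 121 is not a primitive root.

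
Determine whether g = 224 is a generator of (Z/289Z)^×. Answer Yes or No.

φ(289) = φ(17^2) = 17·(17−1) = 272 = 2^4 · 17.
An element g generates (Z/289Z)^× iff g^(272/q) ≢ 1 (mod 289) for each prime q ∈ {2, 17}.
224^136 ≡ 288 (mod 289)  [q = 2: ≢ 1 ✓]
224^16 ≡ 1 (mod 289)  [q = 17: ≡ 1 ✗]
Since 224^16 ≡ 1, the order of 224 divides 16 < 272, so 224 is not a primitive root.

No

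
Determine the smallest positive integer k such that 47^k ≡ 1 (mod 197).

By Lagrange's theorem, ord_197(47) divides φ(197) = 197 − 1 = 196 = 2^2 · 7^2.
Divisors of 196: 1, 2, 4, 7, 14, 28, 49, 98, 196.
Compute 47^d (mod 197) for the divisors d until we hit 1:
47^1 ≡ 47
47^2 ≡ 42
47^4 ≡ 188
47^7 ≡ 161
47^14 ≡ 114
47^28 ≡ 191
47^49 ≡ 196
47^98 ≡ 1
The smallest such exponent is 98, so the order of 47 is 98.

98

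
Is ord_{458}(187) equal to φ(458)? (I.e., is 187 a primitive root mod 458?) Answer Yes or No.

φ(458) = φ(2)·φ(229) = 1·228 = 228 = 2^2 · 3 · 19.
187 is a primitive root mod 458 iff 187^(φ(458)/q) ≢ 1 for every prime q | φ(458), i.e. q ∈ {2, 3, 19}.
187^114 ≡ 1 (mod 458)  [q = 2: ≡ 1 ✗]
187^76 ≡ 1 (mod 458)  [q = 3: ≡ 1 ✗]
187^12 ≡ 225 (mod 458)  [q = 19: ≢ 1 ✓]
187^114 ≡ 1 shows ord(187) | 114, strictly less than φ(458); not a primitive root.

No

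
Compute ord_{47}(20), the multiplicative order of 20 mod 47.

46

The order of 20 must divide φ(47) = 47 − 1 = 46 = 2 · 23.
Divisors of 46: 1, 2, 23, 46.
Compute 20^d (mod 47) for the divisors d until we hit 1:
20^1 ≡ 20 (mod 47)
20^2 ≡ 24 (mod 47)
20^23 ≡ 46 (mod 47)
20^46 ≡ 1 (mod 47) ✓
So ord_47(20) = 46.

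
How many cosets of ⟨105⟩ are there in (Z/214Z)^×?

2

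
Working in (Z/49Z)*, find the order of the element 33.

42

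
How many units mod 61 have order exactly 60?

16

φ(61) = 61 − 1 = 60 = 2^2 · 3 · 5.
(Z/61Z)^× is cyclic (|G| = 60); a cyclic group of order m has exactly φ(d) elements of each order d | m, and none otherwise.
60 = 2^2 · 3 · 5 divides 60, and φ(60) = 16.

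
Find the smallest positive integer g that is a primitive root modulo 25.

φ(25) = φ(5^2) = 5·(5−1) = 20 = 2^2 · 5.
g is a primitive root iff g^(20/q) ≢ 1 (mod 25) for each prime q ∈ {2, 5}.
g = 2: 2^10 ≡ 24; 2^4 ≡ 16 — none is 1, so 2 is a primitive root.
So 2 is the smallest generator of (Z/25Z)^×.

2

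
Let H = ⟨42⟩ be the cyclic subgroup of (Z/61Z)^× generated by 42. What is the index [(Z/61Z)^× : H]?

4

ord(42) | φ(61) = 61 − 1 = 60 = 2^2 · 3 · 5.
Divisors of 60: 1, 2, 3, 4, 5, 6, 10, 12, 15, 20, 30, 60.
Test each divisor d:
42^1 ≡ 42
42^2 ≡ 56
42^3 ≡ 34
42^4 ≡ 25
42^5 ≡ 13
42^6 ≡ 58
42^10 ≡ 47
42^12 ≡ 9
42^15 ≡ 1
The order of 42 is 15, so the subgroup it generates has 15 elements.
Index = |(Z/61Z)^×| / |⟨42⟩| = 60 / 15 = 4.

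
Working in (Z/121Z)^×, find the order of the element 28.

110

The order of 28 must divide φ(121) = φ(11^2) = 11·(11−1) = 110 = 2 · 5 · 11.
Divisors of 110: 1, 2, 5, 10, 11, 22, 55, 110.
Compute 28^d (mod 121) for the divisors d until we hit 1:
28^1 ≡ 28 (mod 121)
28^2 ≡ 58 (mod 121)
28^5 ≡ 54 (mod 121)
28^10 ≡ 12 (mod 121)
28^11 ≡ 94 (mod 121)
28^22 ≡ 3 (mod 121)
28^55 ≡ 120 (mod 121)
28^110 ≡ 1 (mod 121) ✓
Therefore the multiplicative order of 28 modulo 121 is 110.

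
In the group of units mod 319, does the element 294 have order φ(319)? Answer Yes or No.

No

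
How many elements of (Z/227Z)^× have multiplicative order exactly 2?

1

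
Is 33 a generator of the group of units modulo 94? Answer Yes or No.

φ(94) = φ(2)·φ(47) = 1·46 = 46 = 2 · 23.
It suffices to check that the order of 33 is not a proper divisor of 46: compute 33^(46/q) for q ∈ {2, 23}.
33^23 ≡ 93 (mod 94)  [q = 2: ≢ 1 ✓]
33^2 ≡ 55 (mod 94)  [q = 23: ≢ 1 ✓]
Every test exponent gives a nontrivial residue, hence 33 generates the full group.

Yes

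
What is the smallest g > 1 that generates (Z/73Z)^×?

5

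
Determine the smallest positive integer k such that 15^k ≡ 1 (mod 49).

Since 15 ∈ (Z/49Z)^×, its order divides φ(49) = φ(7^2) = 7·(7−1) = 42 = 2 · 3 · 7.
Divisors of 42: 1, 2, 3, 6, 7, 14, 21, 42.
Check 15^d mod 49 for each divisor in increasing order:
15^1 ≡ 15
15^2 ≡ 29
15^3 ≡ 43
15^6 ≡ 36
15^7 ≡ 1
The smallest such exponent is 7, so the order of 15 is 7.

7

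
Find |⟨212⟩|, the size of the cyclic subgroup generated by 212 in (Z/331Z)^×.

33

ord(212) | φ(331) = 331 − 1 = 330 = 2 · 3 · 5 · 11.
Divisors of 330: 1, 2, 3, 5, 6, 10, 11, 15, 22, 30, 33, 55, 66, 110, 165, 330.
Compute 212^d (mod 331) for the divisors d until we hit 1:
212^1 ≡ 212
212^2 ≡ 259
212^3 ≡ 293
212^5 ≡ 88
212^6 ≡ 120
212^10 ≡ 131
212^11 ≡ 299
212^15 ≡ 274
212^22 ≡ 31
212^30 ≡ 270
212^33 ≡ 1
Therefore the multiplicative order of 212 modulo 331 is 33.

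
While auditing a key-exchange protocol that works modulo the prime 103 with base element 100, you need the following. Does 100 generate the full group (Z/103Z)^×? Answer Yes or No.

φ(103) = 103 − 1 = 102 = 2 · 3 · 17.
Test 100^(102/q) mod 103 for each prime factor q of 102:
100^51 ≡ 1 (mod 103)  [q = 2: ≡ 1 ✗]
100^34 ≡ 1 (mod 103)  [q = 3: ≡ 1 ✗]
100^6 ≡ 8 (mod 103)  [q = 17: ≢ 1 ✓]
Since 100^51 ≡ 1, the order of 100 divides 51 < 102, so 100 is not a primitive root.

No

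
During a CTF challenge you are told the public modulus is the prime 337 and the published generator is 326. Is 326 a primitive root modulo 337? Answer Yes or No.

No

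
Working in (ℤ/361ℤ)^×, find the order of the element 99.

9

The order of 99 must divide φ(361) = φ(19^2) = 19·(19−1) = 342 = 2 · 3^2 · 19.
Divisors of 342: 1, 2, 3, 6, 9, 18, 19, 38, 57, 114, 171, 342.
Check 99^d mod 361 for each divisor in increasing order:
99^1 ≡ 99
99^2 ≡ 54
99^3 ≡ 292
99^6 ≡ 68
99^9 ≡ 1
Therefore the multiplicative order of 99 modulo 361 is 9.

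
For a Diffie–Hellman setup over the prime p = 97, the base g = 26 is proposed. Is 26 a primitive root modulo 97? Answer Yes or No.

φ(97) = 97 − 1 = 96 = 2^5 · 3.
An element g generates (Z/97Z)^× iff g^(96/q) ≢ 1 (mod 97) for each prime q ∈ {2, 3}.
26^48 ≡ 96 (mod 97)  [q = 2: ≢ 1 ✓]
26^32 ≡ 61 (mod 97)  [q = 3: ≢ 1 ✓]
Every test exponent gives a nontrivial residue, hence 26 generates the full group.

Yes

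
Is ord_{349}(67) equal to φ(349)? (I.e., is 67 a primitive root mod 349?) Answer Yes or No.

No

φ(349) = 349 − 1 = 348 = 2^2 · 3 · 29.
An element g generates (Z/349Z)^× iff g^(348/q) ≢ 1 (mod 349) for each prime q ∈ {2, 3, 29}.
67^174 ≡ 1 (mod 349)  [q = 2: ≡ 1 ✗]
67^116 ≡ 1 (mod 349)  [q = 3: ≡ 1 ✗]
67^12 ≡ 285 (mod 349)  [q = 29: ≢ 1 ✓]
Since 67^174 ≡ 1, the order of 67 divides 174 < 348, so 67 is not a primitive root.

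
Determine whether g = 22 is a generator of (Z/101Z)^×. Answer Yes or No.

φ(101) = 101 − 1 = 100 = 2^2 · 5^2.
Test 22^(100/q) mod 101 for each prime factor q of 100:
22^50 ≡ 1 (mod 101)  [q = 2: ≡ 1 ✗]
22^20 ≡ 84 (mod 101)  [q = 5: ≢ 1 ✓]
The check at q = 2 fails, so 22 generates a proper subgroup.

No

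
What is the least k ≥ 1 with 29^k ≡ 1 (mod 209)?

90

ord(29) | φ(209) = φ(11·19) = (11−1)·(19−1) = 10·18 = 180 = 2^2 · 3^2 · 5.
Divisors of 180: 1, 2, 3, 4, 5, 6, 9, 10, 12, 15, 18, 20, 30, 36, 45, 60, 90, 180.
Test each divisor d:
29^1 ≡ 29 (mod 209)
29^2 ≡ 5 (mod 209)
29^3 ≡ 145 (mod 209)
29^4 ≡ 25 (mod 209)
29^5 ≡ 98 (mod 209)
29^6 ≡ 125 (mod 209)
29^9 ≡ 151 (mod 209)
29^10 ≡ 199 (mod 209)
29^12 ≡ 159 (mod 209)
29^15 ≡ 65 (mod 209)
29^18 ≡ 20 (mod 209)
29^20 ≡ 100 (mod 209)
29^30 ≡ 45 (mod 209)
29^36 ≡ 191 (mod 209)
29^45 ≡ 208 (mod 209)
29^60 ≡ 144 (mod 209)
29^90 ≡ 1 (mod 209) ✓
Hence ord(29) = 90.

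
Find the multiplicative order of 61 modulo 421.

140

ord(61) | φ(421) = 421 − 1 = 420 = 2^2 · 3 · 5 · 7.
Divisors of 420: 1, 2, 3, 4, 5, 6, 7, 10, 12, 14, 15, 20, 21, 28, 30, 35, 42, 60, 70, 84, 105, 140, 210, 420.
Compute 61^d (mod 421) for the divisors d until we hit 1:
61^1 ≡ 61
61^2 ≡ 353
61^3 ≡ 62
61^4 ≡ 414
61^5 ≡ 415
61^6 ≡ 55
61^7 ≡ 408
61^10 ≡ 36
61^12 ≡ 78
61^14 ≡ 169
61^15 ≡ 205
61^20 ≡ 33
61^21 ≡ 329
61^28 ≡ 354
61^30 ≡ 346
61^35 ≡ 29
61^42 ≡ 44
61^60 ≡ 152
61^70 ≡ 420
61^84 ≡ 252
61^105 ≡ 392
61^140 ≡ 1
Hence ord(61) = 140.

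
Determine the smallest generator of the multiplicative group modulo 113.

3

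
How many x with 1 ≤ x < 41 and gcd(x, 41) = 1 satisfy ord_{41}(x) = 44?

φ(41) = 41 − 1 = 40 = 2^3 · 5.
In a cyclic group of order 40, there are φ(d) elements of order d for each divisor d of 40, and zero for non-divisors.
44 does not divide 40, so no element of (Z/41Z)^× has order 44.

0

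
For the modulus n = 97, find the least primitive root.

φ(97) = 97 − 1 = 96 = 2^5 · 3.
g is a primitive root iff g^(96/q) ≢ 1 (mod 97) for each prime q ∈ {2, 3}.
g = 2: 2^48 ≡ 1 — hits 1, so not a primitive root.
g = 3: 3^48 ≡ 1 — hits 1, so not a primitive root.
g = 4: 4^48 ≡ 1 — hits 1, so not a primitive root.
g = 5: 5^48 ≡ 96; 5^32 ≡ 35 — none is 1, so 5 is a primitive root.
So 5 is the smallest generator of (Z/97Z)^×.

5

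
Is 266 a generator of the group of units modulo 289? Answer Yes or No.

φ(289) = φ(17^2) = 17·(17−1) = 272 = 2^4 · 17.
266 is a primitive root mod 289 iff 266^(φ(289)/q) ≢ 1 for every prime q | φ(289), i.e. q ∈ {2, 17}.
266^136 ≡ 288 (mod 289)  [q = 2: ≢ 1 ✓]
266^16 ≡ 52 (mod 289)  [q = 17: ≢ 1 ✓]
Every test exponent gives a nontrivial residue, hence 266 generates the full group.

Yes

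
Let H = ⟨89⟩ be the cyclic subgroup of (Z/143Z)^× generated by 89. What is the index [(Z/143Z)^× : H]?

10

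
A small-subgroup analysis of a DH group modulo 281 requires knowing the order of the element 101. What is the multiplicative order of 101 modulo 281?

35

Since 101 ∈ (Z/281Z)^×, its order divides φ(281) = 281 − 1 = 280 = 2^3 · 5 · 7.
Divisors of 280: 1, 2, 4, 5, 7, 8, 10, 14, 20, 28, 35, 40, 56, 70, 140, 280.
Evaluate successive powers at the divisors of 280:
101^1 ≡ 101 (mod 281)
101^2 ≡ 85 (mod 281)
101^4 ≡ 200 (mod 281)
101^5 ≡ 249 (mod 281)
101^7 ≡ 90 (mod 281)
101^8 ≡ 98 (mod 281)
101^10 ≡ 181 (mod 281)
101^14 ≡ 232 (mod 281)
101^20 ≡ 165 (mod 281)
101^28 ≡ 153 (mod 281)
101^35 ≡ 1 (mod 281) ✓
Hence ord(101) = 35.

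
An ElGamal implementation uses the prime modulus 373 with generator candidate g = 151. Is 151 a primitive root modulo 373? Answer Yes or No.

φ(373) = 373 − 1 = 372 = 2^2 · 3 · 31.
An element g generates (Z/373Z)^× iff g^(372/q) ≢ 1 (mod 373) for each prime q ∈ {2, 3, 31}.
151^186 ≡ 372 (mod 373)  [q = 2: ≢ 1 ✓]
151^124 ≡ 284 (mod 373)  [q = 3: ≢ 1 ✓]
151^12 ≡ 286 (mod 373)  [q = 31: ≢ 1 ✓]
All checks pass, so 151 has order 372 and is a primitive root modulo 373.

Yes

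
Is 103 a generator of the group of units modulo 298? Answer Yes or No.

φ(298) = φ(2)·φ(149) = 1·148 = 148 = 2^2 · 37.
It suffices to check that the order of 103 is not a proper divisor of 148: compute 103^(148/q) for q ∈ {2, 37}.
103^74 ≡ 1 (mod 298)  [q = 2: ≡ 1 ✗]
103^4 ≡ 155 (mod 298)  [q = 37: ≢ 1 ✓]
The check at q = 2 fails, so 103 generates a proper subgroup.

No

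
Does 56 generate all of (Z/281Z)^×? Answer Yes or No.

No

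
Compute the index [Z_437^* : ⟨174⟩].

2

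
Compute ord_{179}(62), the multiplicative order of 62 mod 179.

178

Since 62 ∈ (Z/179Z)^×, its order divides φ(179) = 179 − 1 = 178 = 2 · 89.
Divisors of 178: 1, 2, 89, 178.
Check 62^d mod 179 for each divisor in increasing order:
62^1 ≡ 62 (mod 179)
62^2 ≡ 85 (mod 179)
62^89 ≡ 178 (mod 179)
62^178 ≡ 1 (mod 179) ✓
Therefore the multiplicative order of 62 modulo 179 is 178.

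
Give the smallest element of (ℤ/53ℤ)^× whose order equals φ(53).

φ(53) = 53 − 1 = 52 = 2^2 · 13.
Test candidates g = 2, 3, … against the prime factors q ∈ {2, 13} of φ(53): g is a generator iff g^(52/q) ≢ 1 for every such q.
g = 2: 2^26 ≡ 52; 2^4 ≡ 16 — none is 1, so 2 is a primitive root.
Hence the least primitive root of 53 is 2.

2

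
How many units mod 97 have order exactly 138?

φ(97) = 97 − 1 = 96 = 2^5 · 3.
(Z/97Z)^× is cyclic (|G| = 96); a cyclic group of order m has exactly φ(d) elements of each order d | m, and none otherwise.
Here 96 is not a multiple of 138, so there are no elements of order 138.

0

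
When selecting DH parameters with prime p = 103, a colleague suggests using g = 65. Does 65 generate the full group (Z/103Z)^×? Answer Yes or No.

Yes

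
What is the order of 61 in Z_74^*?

36

ord(61) | φ(74) = φ(2)·φ(37) = 1·36 = 36 = 2^2 · 3^2.
Divisors of 36: 1, 2, 3, 4, 6, 9, 12, 18, 36.
Test each divisor d:
61^1 ≡ 61 (mod 74)
61^2 ≡ 21 (mod 74)
61^3 ≡ 23 (mod 74)
61^4 ≡ 71 (mod 74)
61^6 ≡ 11 (mod 74)
61^9 ≡ 31 (mod 74)
61^12 ≡ 47 (mod 74)
61^18 ≡ 73 (mod 74)
61^36 ≡ 1 (mod 74) ✓
So ord_74(61) = 36.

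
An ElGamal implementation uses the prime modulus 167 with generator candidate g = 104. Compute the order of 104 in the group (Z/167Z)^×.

166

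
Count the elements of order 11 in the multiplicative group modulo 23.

φ(23) = 23 − 1 = 22 = 2 · 11.
In a cyclic group of order 22, there are φ(d) elements of order d for each divisor d of 22, and zero for non-divisors.
11 | 22, and φ(11) = 11 − 1 = 10.

10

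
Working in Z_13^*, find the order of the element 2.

By Lagrange's theorem, ord_13(2) divides φ(13) = 13 − 1 = 12 = 2^2 · 3.
Divisors of 12: 1, 2, 3, 4, 6, 12.
Test each divisor d:
2^1 ≡ 2
2^2 ≡ 4
2^3 ≡ 8
2^4 ≡ 3
2^6 ≡ 12
2^12 ≡ 1
So ord_13(2) = 12.

12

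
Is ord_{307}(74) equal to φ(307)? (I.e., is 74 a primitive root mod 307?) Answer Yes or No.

φ(307) = 307 − 1 = 306 = 2 · 3^2 · 17.
It suffices to check that the order of 74 is not a proper divisor of 306: compute 74^(306/q) for q ∈ {2, 3, 17}.
74^153 ≡ 306 (mod 307)  [q = 2: ≢ 1 ✓]
74^102 ≡ 289 (mod 307)  [q = 3: ≢ 1 ✓]
74^18 ≡ 280 (mod 307)  [q = 17: ≢ 1 ✓]
All checks pass, so 74 has order 306 and is a primitive root modulo 307.

Yes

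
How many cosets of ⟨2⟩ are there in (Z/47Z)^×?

2

The order of 2 must divide φ(47) = 47 − 1 = 46 = 2 · 23.
Divisors of 46: 1, 2, 23, 46.
Compute 2^d (mod 47) for the divisors d until we hit 1:
2^1 ≡ 2 (mod 47)
2^2 ≡ 4 (mod 47)
2^23 ≡ 1 (mod 47) ✓
So ord_47(2) = 23, hence |⟨2⟩| = 23.
[(Z/47Z)^× : ⟨2⟩] = 46/23 = 2.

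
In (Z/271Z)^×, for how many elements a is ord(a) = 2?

1

φ(271) = 271 − 1 = 270 = 2 · 3^3 · 5.
(Z/271Z)^× is cyclic (|G| = 270); a cyclic group of order m has exactly φ(d) elements of each order d | m, and none otherwise.
2 | 270, and φ(2) = 2 − 1 = 1.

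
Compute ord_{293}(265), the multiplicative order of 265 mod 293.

292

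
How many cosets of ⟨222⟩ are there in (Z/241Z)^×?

ord(222) | φ(241) = 241 − 1 = 240 = 2^4 · 3 · 5.
Divisors of 240: 1, 2, 3, 4, 5, 6, 8, 10, 12, 15, 16, 20, 24, 30, 40, 48, 60, 80, 120, 240.
Check 222^d mod 241 for each divisor in increasing order:
222^1 ≡ 222
222^2 ≡ 120
222^3 ≡ 130
222^4 ≡ 181
222^5 ≡ 176
222^6 ≡ 30
222^8 ≡ 226
222^10 ≡ 128
222^12 ≡ 177
222^15 ≡ 115
222^16 ≡ 225
222^20 ≡ 237
222^24 ≡ 240
222^30 ≡ 211
222^40 ≡ 16
222^48 ≡ 1
So ord_241(222) = 48, hence |⟨222⟩| = 48.
Index = |(Z/241Z)^×| / |⟨222⟩| = 240 / 48 = 5.

5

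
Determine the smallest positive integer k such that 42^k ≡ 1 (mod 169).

39

By Lagrange's theorem, ord_169(42) divides φ(169) = φ(13^2) = 13·(13−1) = 156 = 2^2 · 3 · 13.
Divisors of 156: 1, 2, 3, 4, 6, 12, 13, 26, 39, 52, 78, 156.
Compute 42^d (mod 169) for the divisors d until we hit 1:
42^1 ≡ 42 (mod 169)
42^2 ≡ 74 (mod 169)
42^3 ≡ 66 (mod 169)
42^4 ≡ 68 (mod 169)
42^6 ≡ 131 (mod 169)
42^12 ≡ 92 (mod 169)
42^13 ≡ 146 (mod 169)
42^26 ≡ 22 (mod 169)
42^39 ≡ 1 (mod 169) ✓
Therefore the multiplicative order of 42 modulo 169 is 39.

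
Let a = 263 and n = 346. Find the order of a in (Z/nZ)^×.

86

Since 263 ∈ (Z/346Z)^×, its order divides φ(346) = φ(2)·φ(173) = 1·172 = 172 = 2^2 · 43.
Divisors of 172: 1, 2, 4, 43, 86, 172.
Check 263^d mod 346 for each divisor in increasing order:
263^1 ≡ 263 (mod 346)
263^2 ≡ 315 (mod 346)
263^4 ≡ 269 (mod 346)
263^43 ≡ 345 (mod 346)
263^86 ≡ 1 (mod 346) ✓
Hence ord(263) = 86.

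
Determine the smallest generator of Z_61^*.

2

φ(61) = 61 − 1 = 60 = 2^2 · 3 · 5.
Test candidates g = 2, 3, … against the prime factors q ∈ {2, 3, 5} of φ(61): g is a generator iff g^(60/q) ≢ 1 for every such q.
g = 2: 2^30 ≡ 60; 2^20 ≡ 47; 2^12 ≡ 9 — none is 1, so 2 is a primitive root.
The smallest primitive root modulo 61 is 2.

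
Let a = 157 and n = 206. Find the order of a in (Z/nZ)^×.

The order of 157 must divide φ(206) = φ(2)·φ(103) = 1·102 = 102 = 2 · 3 · 17.
Divisors of 102: 1, 2, 3, 6, 17, 34, 51, 102.
Compute 157^d (mod 206) for the divisors d until we hit 1:
157^1 ≡ 157 (mod 206)
157^2 ≡ 135 (mod 206)
157^3 ≡ 183 (mod 206)
157^6 ≡ 117 (mod 206)
157^17 ≡ 47 (mod 206)
157^34 ≡ 149 (mod 206)
157^51 ≡ 205 (mod 206)
157^102 ≡ 1 (mod 206) ✓
So ord_206(157) = 102.

102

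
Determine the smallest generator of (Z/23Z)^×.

φ(23) = 23 − 1 = 22 = 2 · 11.
Test candidates g = 2, 3, … against the prime factors q ∈ {2, 11} of φ(23): g is a generator iff g^(22/q) ≢ 1 for every such q.
g = 2: 2^11 ≡ 1 — hits 1, so not a primitive root.
g = 3: 3^11 ≡ 1 — hits 1, so not a primitive root.
g = 4: 4^11 ≡ 1 — hits 1, so not a primitive root.
g = 5: 5^11 ≡ 22; 5^2 ≡ 2 — none is 1, so 5 is a primitive root.
So 5 is the smallest generator of (Z/23Z)^×.

5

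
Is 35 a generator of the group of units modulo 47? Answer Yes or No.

Yes

φ(47) = 47 − 1 = 46 = 2 · 23.
Test 35^(46/q) mod 47 for each prime factor q of 46:
35^23 ≡ 46 (mod 47)  [q = 2: ≢ 1 ✓]
35^2 ≡ 3 (mod 47)  [q = 23: ≢ 1 ✓]
None equal 1, so ord_47(35) = 46: 35 is a primitive root.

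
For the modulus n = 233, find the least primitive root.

3

φ(233) = 233 − 1 = 232 = 2^3 · 29.
Test candidates g = 2, 3, … against the prime factors q ∈ {2, 29} of φ(233): g is a generator iff g^(232/q) ≢ 1 for every such q.
g = 2: 2^116 ≡ 1 — hits 1, so not a primitive root.
g = 3: 3^116 ≡ 232; 3^8 ≡ 37 — none is 1, so 3 is a primitive root.
The smallest primitive root modulo 233 is 3.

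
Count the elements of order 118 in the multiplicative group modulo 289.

0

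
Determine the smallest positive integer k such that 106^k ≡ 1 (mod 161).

The order of 106 must divide φ(161) = φ(7·23) = (7−1)·(23−1) = 6·22 = 132 = 2^2 · 3 · 11.
Divisors of 132: 1, 2, 3, 4, 6, 11, 12, 22, 33, 44, 66, 132.
Test each divisor d:
106^1 ≡ 106
106^2 ≡ 127
106^3 ≡ 99
106^4 ≡ 29
106^6 ≡ 141
106^11 ≡ 22
106^12 ≡ 78
106^22 ≡ 1
Hence ord(106) = 22.

22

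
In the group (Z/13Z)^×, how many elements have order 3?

φ(13) = 13 − 1 = 12 = 2^2 · 3.
Since (Z/13Z)^× is cyclic of order 12, the number of elements of order d is φ(d) when d | 12 and 0 otherwise.
3 | 12, and φ(3) = 3 − 1 = 2.

2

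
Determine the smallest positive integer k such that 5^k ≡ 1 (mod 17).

16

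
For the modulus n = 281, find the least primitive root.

φ(281) = 281 − 1 = 280 = 2^3 · 5 · 7.
g is a primitive root iff g^(280/q) ≢ 1 (mod 281) for each prime q ∈ {2, 5, 7}.
g = 2: 2^140 ≡ 1 — hits 1, so not a primitive root.
g = 3: 3^140 ≡ 280; 3^56 ≡ 86; 3^40 ≡ 249 — none is 1, so 3 is a primitive root.
So 3 is the smallest generator of (Z/281Z)^×.

3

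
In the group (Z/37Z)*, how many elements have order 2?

φ(37) = 37 − 1 = 36 = 2^2 · 3^2.
Since (Z/37Z)^× is cyclic of order 36, the number of elements of order d is φ(d) when d | 36 and 0 otherwise.
2 | 36, and φ(2) = 2 − 1 = 1.

1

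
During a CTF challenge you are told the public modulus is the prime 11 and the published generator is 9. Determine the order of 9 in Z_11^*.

5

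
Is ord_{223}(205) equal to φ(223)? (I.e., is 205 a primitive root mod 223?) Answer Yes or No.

φ(223) = 223 − 1 = 222 = 2 · 3 · 37.
205 is a primitive root mod 223 iff 205^(φ(223)/q) ≢ 1 for every prime q | φ(223), i.e. q ∈ {2, 3, 37}.
205^111 ≡ 222 (mod 223)  [q = 2: ≢ 1 ✓]
205^74 ≡ 39 (mod 223)  [q = 3: ≢ 1 ✓]
205^6 ≡ 41 (mod 223)  [q = 37: ≢ 1 ✓]
All checks pass, so 205 has order 222 and is a primitive root modulo 223.

Yes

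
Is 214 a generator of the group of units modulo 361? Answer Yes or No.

φ(361) = φ(19^2) = 19·(19−1) = 342 = 2 · 3^2 · 19.
214 is a primitive root mod 361 iff 214^(φ(361)/q) ≢ 1 for every prime q | φ(361), i.e. q ∈ {2, 3, 19}.
214^171 ≡ 1 (mod 361)  [q = 2: ≡ 1 ✗]
214^114 ≡ 292 (mod 361)  [q = 3: ≢ 1 ✓]
214^18 ≡ 115 (mod 361)  [q = 19: ≢ 1 ✓]
The check at q = 2 fails, so 214 generates a proper subgroup.

No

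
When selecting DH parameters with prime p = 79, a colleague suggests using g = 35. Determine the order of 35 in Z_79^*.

78

Since 35 ∈ (Z/79Z)^×, its order divides φ(79) = 79 − 1 = 78 = 2 · 3 · 13.
Divisors of 78: 1, 2, 3, 6, 13, 26, 39, 78.
Test each divisor d:
35^1 ≡ 35 (mod 79)
35^2 ≡ 40 (mod 79)
35^3 ≡ 57 (mod 79)
35^6 ≡ 10 (mod 79)
35^13 ≡ 24 (mod 79)
35^26 ≡ 23 (mod 79)
35^39 ≡ 78 (mod 79)
35^78 ≡ 1 (mod 79) ✓
Therefore the multiplicative order of 35 modulo 79 is 78.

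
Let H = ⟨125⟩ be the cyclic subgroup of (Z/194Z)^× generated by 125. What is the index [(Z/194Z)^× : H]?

3

Since 125 ∈ (Z/194Z)^×, its order divides φ(194) = φ(2)·φ(97) = 1·96 = 96 = 2^5 · 3.
Divisors of 96: 1, 2, 3, 4, 6, 8, 12, 16, 24, 32, 48, 96.
Test each divisor d:
125^1 ≡ 125 (mod 194)
125^2 ≡ 105 (mod 194)
125^3 ≡ 127 (mod 194)
125^4 ≡ 161 (mod 194)
125^6 ≡ 27 (mod 194)
125^8 ≡ 119 (mod 194)
125^12 ≡ 147 (mod 194)
125^16 ≡ 193 (mod 194)
125^24 ≡ 75 (mod 194)
125^32 ≡ 1 (mod 194) ✓
Thus |⟨125⟩| = ord(125) = 32.
[(Z/194Z)^× : ⟨125⟩] = 96/32 = 3.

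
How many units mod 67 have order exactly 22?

10

φ(67) = 67 − 1 = 66 = 2 · 3 · 11.
(Z/67Z)^× is cyclic (|G| = 66); a cyclic group of order m has exactly φ(d) elements of each order d | m, and none otherwise.
22 = 2 · 11 divides 66, and φ(22) = 10.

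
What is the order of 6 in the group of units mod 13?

The order of 6 must divide φ(13) = 13 − 1 = 12 = 2^2 · 3.
Divisors of 12: 1, 2, 3, 4, 6, 12.
Compute 6^d (mod 13) for the divisors d until we hit 1:
6^1 ≡ 6 (mod 13)
6^2 ≡ 10 (mod 13)
6^3 ≡ 8 (mod 13)
6^4 ≡ 9 (mod 13)
6^6 ≡ 12 (mod 13)
6^12 ≡ 1 (mod 13) ✓
The smallest such exponent is 12, so the order of 6 is 12.

12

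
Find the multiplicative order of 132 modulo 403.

ord(132) | φ(403) = φ(13·31) = (13−1)·(31−1) = 12·30 = 360 = 2^3 · 3^2 · 5.
Divisors of 360: 1, 2, 3, 4, 5, 6, 8, 9, 10, 12, 15, 18, 20, 24, 30, 36, 40, 45, 60, 72, 90, 120, 180, 360.
Compute 132^d (mod 403) for the divisors d until we hit 1:
132^1 ≡ 132 (mod 403)
132^2 ≡ 95 (mod 403)
132^3 ≡ 47 (mod 403)
132^4 ≡ 159 (mod 403)
132^5 ≡ 32 (mod 403)
132^6 ≡ 194 (mod 403)
132^8 ≡ 295 (mod 403)
132^9 ≡ 252 (mod 403)
132^10 ≡ 218 (mod 403)
132^12 ≡ 157 (mod 403)
132^15 ≡ 125 (mod 403)
132^18 ≡ 233 (mod 403)
132^20 ≡ 373 (mod 403)
132^24 ≡ 66 (mod 403)
132^30 ≡ 311 (mod 403)
132^36 ≡ 287 (mod 403)
132^40 ≡ 94 (mod 403)
132^45 ≡ 187 (mod 403)
132^60 ≡ 1 (mod 403) ✓
The smallest such exponent is 60, so the order of 132 is 60.

60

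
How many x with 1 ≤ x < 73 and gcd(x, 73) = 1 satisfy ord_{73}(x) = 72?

φ(73) = 73 − 1 = 72 = 2^3 · 3^2.
Since (Z/73Z)^× is cyclic of order 72, the number of elements of order d is φ(d) when d | 72 and 0 otherwise.
72 = 2^3 · 3^2 divides 72, and φ(72) = 24.

24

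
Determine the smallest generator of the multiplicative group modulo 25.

2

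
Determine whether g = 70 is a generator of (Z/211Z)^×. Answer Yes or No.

φ(211) = 211 − 1 = 210 = 2 · 3 · 5 · 7.
70 is a primitive root mod 211 iff 70^(φ(211)/q) ≢ 1 for every prime q | φ(211), i.e. q ∈ {2, 3, 5, 7}.
70^105 ≡ 1 (mod 211)  [q = 2: ≡ 1 ✗]
70^70 ≡ 14 (mod 211)  [q = 3: ≢ 1 ✓]
70^42 ≡ 55 (mod 211)  [q = 5: ≢ 1 ✓]
70^30 ≡ 58 (mod 211)  [q = 7: ≢ 1 ✓]
Since 70^105 ≡ 1, the order of 70 divides 105 < 210, so 70 is not a primitive root.

No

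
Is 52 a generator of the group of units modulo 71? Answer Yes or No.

φ(71) = 71 − 1 = 70 = 2 · 5 · 7.
Test 52^(70/q) mod 71 for each prime factor q of 70:
52^35 ≡ 70 (mod 71)  [q = 2: ≢ 1 ✓]
52^14 ≡ 54 (mod 71)  [q = 5: ≢ 1 ✓]
52^10 ≡ 37 (mod 71)  [q = 7: ≢ 1 ✓]
All checks pass, so 52 has order 70 and is a primitive root modulo 71.

Yes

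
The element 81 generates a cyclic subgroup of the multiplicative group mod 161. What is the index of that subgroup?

4

ord(81) | φ(161) = φ(7·23) = (7−1)·(23−1) = 6·22 = 132 = 2^2 · 3 · 11.
Divisors of 132: 1, 2, 3, 4, 6, 11, 12, 22, 33, 44, 66, 132.
Compute 81^d (mod 161) for the divisors d until we hit 1:
81^1 ≡ 81 (mod 161)
81^2 ≡ 121 (mod 161)
81^3 ≡ 141 (mod 161)
81^4 ≡ 151 (mod 161)
81^6 ≡ 78 (mod 161)
81^11 ≡ 93 (mod 161)
81^12 ≡ 127 (mod 161)
81^22 ≡ 116 (mod 161)
81^33 ≡ 1 (mod 161) ✓
The order of 81 is 33, so the subgroup it generates has 33 elements.
The index is φ(161) / ord(81) = 132 / 33 = 4.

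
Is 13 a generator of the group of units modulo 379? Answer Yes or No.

φ(379) = 379 − 1 = 378 = 2 · 3^3 · 7.
Test 13^(378/q) mod 379 for each prime factor q of 378:
13^189 ≡ 378 (mod 379)  [q = 2: ≢ 1 ✓]
13^126 ≡ 327 (mod 379)  [q = 3: ≢ 1 ✓]
13^54 ≡ 119 (mod 379)  [q = 7: ≢ 1 ✓]
All checks pass, so 13 has order 378 and is a primitive root modulo 379.

Yes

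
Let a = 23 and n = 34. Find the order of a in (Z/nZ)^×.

16

Since 23 ∈ (Z/34Z)^×, its order divides φ(34) = φ(2)·φ(17) = 1·16 = 16 = 2^4.
Divisors of 16: 1, 2, 4, 8, 16.
Evaluate successive powers at the divisors of 16:
23^1 ≡ 23 (mod 34)
23^2 ≡ 19 (mod 34)
23^4 ≡ 21 (mod 34)
23^8 ≡ 33 (mod 34)
23^16 ≡ 1 (mod 34) ✓
So ord_34(23) = 16.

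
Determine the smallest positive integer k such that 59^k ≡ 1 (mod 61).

By Lagrange's theorem, ord_61(59) divides φ(61) = 61 − 1 = 60 = 2^2 · 3 · 5.
Divisors of 60: 1, 2, 3, 4, 5, 6, 10, 12, 15, 20, 30, 60.
Compute 59^d (mod 61) for the divisors d until we hit 1:
59^1 ≡ 59 (mod 61)
59^2 ≡ 4 (mod 61)
59^3 ≡ 53 (mod 61)
59^4 ≡ 16 (mod 61)
59^5 ≡ 29 (mod 61)
59^6 ≡ 3 (mod 61)
59^10 ≡ 48 (mod 61)
59^12 ≡ 9 (mod 61)
59^15 ≡ 50 (mod 61)
59^20 ≡ 47 (mod 61)
59^30 ≡ 60 (mod 61)
59^60 ≡ 1 (mod 61) ✓
Therefore the multiplicative order of 59 modulo 61 is 60.

60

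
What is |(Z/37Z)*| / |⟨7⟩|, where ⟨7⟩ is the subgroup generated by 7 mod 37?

4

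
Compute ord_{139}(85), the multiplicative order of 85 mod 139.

138

Since 85 ∈ (Z/139Z)^×, its order divides φ(139) = 139 − 1 = 138 = 2 · 3 · 23.
Divisors of 138: 1, 2, 3, 6, 23, 46, 69, 138.
Check 85^d mod 139 for each divisor in increasing order:
85^1 ≡ 85
85^2 ≡ 136
85^3 ≡ 23
85^6 ≡ 112
85^23 ≡ 97
85^46 ≡ 96
85^69 ≡ 138
85^138 ≡ 1
The smallest such exponent is 138, so the order of 85 is 138.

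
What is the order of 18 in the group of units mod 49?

3

ord(18) | φ(49) = φ(7^2) = 7·(7−1) = 42 = 2 · 3 · 7.
Divisors of 42: 1, 2, 3, 6, 7, 14, 21, 42.
Evaluate successive powers at the divisors of 42:
18^1 ≡ 18
18^2 ≡ 30
18^3 ≡ 1
Hence ord(18) = 3.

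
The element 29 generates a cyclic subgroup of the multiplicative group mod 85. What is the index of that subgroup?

4

By Lagrange's theorem, ord_85(29) divides φ(85) = φ(5·17) = (5−1)·(17−1) = 4·16 = 64 = 2^6.
Divisors of 64: 1, 2, 4, 8, 16, 32, 64.
Compute 29^d (mod 85) for the divisors d until we hit 1:
29^1 ≡ 29 (mod 85)
29^2 ≡ 76 (mod 85)
29^4 ≡ 81 (mod 85)
29^8 ≡ 16 (mod 85)
29^16 ≡ 1 (mod 85) ✓
The order of 29 is 16, so the subgroup it generates has 16 elements.
[(Z/85Z)^× : ⟨29⟩] = 64/16 = 4.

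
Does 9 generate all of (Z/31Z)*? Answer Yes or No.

φ(31) = 31 − 1 = 30 = 2 · 3 · 5.
Test 9^(30/q) mod 31 for each prime factor q of 30:
9^15 ≡ 1 (mod 31)  [q = 2: ≡ 1 ✗]
9^10 ≡ 5 (mod 31)  [q = 3: ≢ 1 ✓]
9^6 ≡ 8 (mod 31)  [q = 5: ≢ 1 ✓]
9^15 ≡ 1 shows ord(9) | 15, strictly less than φ(31); not a primitive root.

No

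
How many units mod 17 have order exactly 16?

φ(17) = 17 − 1 = 16 = 2^4.
(Z/17Z)^× is cyclic (|G| = 16); a cyclic group of order m has exactly φ(d) elements of each order d | m, and none otherwise.
16 = 2^4 divides 16, and φ(16) = 8.

8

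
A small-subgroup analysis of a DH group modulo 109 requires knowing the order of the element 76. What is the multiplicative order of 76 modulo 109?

ord(76) | φ(109) = 109 − 1 = 108 = 2^2 · 3^3.
Divisors of 108: 1, 2, 3, 4, 6, 9, 12, 18, 27, 36, 54, 108.
Compute 76^d (mod 109) for the divisors d until we hit 1:
76^1 ≡ 76 (mod 109)
76^2 ≡ 108 (mod 109)
76^3 ≡ 33 (mod 109)
76^4 ≡ 1 (mod 109) ✓
The smallest such exponent is 4, so the order of 76 is 4.

4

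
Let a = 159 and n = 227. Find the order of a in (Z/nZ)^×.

113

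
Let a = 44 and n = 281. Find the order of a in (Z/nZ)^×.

280

By Lagrange's theorem, ord_281(44) divides φ(281) = 281 − 1 = 280 = 2^3 · 5 · 7.
Divisors of 280: 1, 2, 4, 5, 7, 8, 10, 14, 20, 28, 35, 40, 56, 70, 140, 280.
Test each divisor d:
44^1 ≡ 44
44^2 ≡ 250
44^4 ≡ 118
44^5 ≡ 134
44^7 ≡ 61
44^8 ≡ 155
44^10 ≡ 253
44^14 ≡ 68
44^20 ≡ 222
44^28 ≡ 128
44^35 ≡ 221
44^40 ≡ 109
44^56 ≡ 86
44^70 ≡ 228
44^140 ≡ 280
44^280 ≡ 1
Therefore the multiplicative order of 44 modulo 281 is 280.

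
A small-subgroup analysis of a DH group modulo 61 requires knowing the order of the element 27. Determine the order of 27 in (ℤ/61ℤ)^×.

By Lagrange's theorem, ord_61(27) divides φ(61) = 61 − 1 = 60 = 2^2 · 3 · 5.
Divisors of 60: 1, 2, 3, 4, 5, 6, 10, 12, 15, 20, 30, 60.
Test each divisor d:
27^1 ≡ 27 (mod 61)
27^2 ≡ 58 (mod 61)
27^3 ≡ 41 (mod 61)
27^4 ≡ 9 (mod 61)
27^5 ≡ 60 (mod 61)
27^6 ≡ 34 (mod 61)
27^10 ≡ 1 (mod 61) ✓
Hence ord(27) = 10.

10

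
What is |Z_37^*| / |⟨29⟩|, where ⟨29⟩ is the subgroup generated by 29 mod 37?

The order of 29 must divide φ(37) = 37 − 1 = 36 = 2^2 · 3^2.
Divisors of 36: 1, 2, 3, 4, 6, 9, 12, 18, 36.
Check 29^d mod 37 for each divisor in increasing order:
29^1 ≡ 29
29^2 ≡ 27
29^3 ≡ 6
29^4 ≡ 26
29^6 ≡ 36
29^9 ≡ 31
29^12 ≡ 1
Thus |⟨29⟩| = ord(29) = 12.
[(Z/37Z)^× : ⟨29⟩] = 36/12 = 3.

3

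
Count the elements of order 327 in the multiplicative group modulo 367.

φ(367) = 367 − 1 = 366 = 2 · 3 · 61.
Since (Z/367Z)^× is cyclic of order 366, the number of elements of order d is φ(d) when d | 366 and 0 otherwise.
327 does not divide 366, so no element of (Z/367Z)^× has order 327.

0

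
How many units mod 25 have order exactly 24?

φ(25) = φ(5^2) = 5·(5−1) = 20 = 2^2 · 5.
Since (Z/25Z)^× is cyclic of order 20, the number of elements of order d is φ(d) when d | 20 and 0 otherwise.
Here 20 is not a multiple of 24, so there are no elements of order 24.

0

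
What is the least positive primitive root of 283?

3

φ(283) = 283 − 1 = 282 = 2 · 3 · 47.
Test candidates g = 2, 3, … against the prime factors q ∈ {2, 3, 47} of φ(283): g is a generator iff g^(282/q) ≢ 1 for every such q.
g = 2: 2^141 ≡ 282; 2^94 ≡ 1 — hits 1, so not a primitive root.
g = 3: 3^141 ≡ 282; 3^94 ≡ 238; 3^6 ≡ 163 — none is 1, so 3 is a primitive root.
Hence the least primitive root of 283 is 3.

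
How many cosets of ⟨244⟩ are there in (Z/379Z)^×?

6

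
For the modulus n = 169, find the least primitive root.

2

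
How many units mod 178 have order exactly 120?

0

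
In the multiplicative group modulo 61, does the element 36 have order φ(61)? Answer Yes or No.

No

φ(61) = 61 − 1 = 60 = 2^2 · 3 · 5.
It suffices to check that the order of 36 is not a proper divisor of 60: compute 36^(60/q) for q ∈ {2, 3, 5}.
36^30 ≡ 1 (mod 61)  [q = 2: ≡ 1 ✗]
36^20 ≡ 13 (mod 61)  [q = 3: ≢ 1 ✓]
36^12 ≡ 34 (mod 61)  [q = 5: ≢ 1 ✓]
The check at q = 2 fails, so 36 generates a proper subgroup.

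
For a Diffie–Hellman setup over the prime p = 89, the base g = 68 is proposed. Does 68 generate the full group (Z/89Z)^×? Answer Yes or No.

φ(89) = 89 − 1 = 88 = 2^3 · 11.
68 is a primitive root mod 89 iff 68^(φ(89)/q) ≢ 1 for every prime q | φ(89), i.e. q ∈ {2, 11}.
68^44 ≡ 1 (mod 89)  [q = 2: ≡ 1 ✗]
68^8 ≡ 78 (mod 89)  [q = 11: ≢ 1 ✓]
68^44 ≡ 1 shows ord(68) | 44, strictly less than φ(89); not a primitive root.

No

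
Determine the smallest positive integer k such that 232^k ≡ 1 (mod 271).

90

Since 232 ∈ (Z/271Z)^×, its order divides φ(271) = 271 − 1 = 270 = 2 · 3^3 · 5.
Divisors of 270: 1, 2, 3, 5, 6, 9, 10, 15, 18, 27, 30, 45, 54, 90, 135, 270.
Check 232^d mod 271 for each divisor in increasing order:
232^1 ≡ 232
232^2 ≡ 166
232^3 ≡ 30
232^5 ≡ 102
232^6 ≡ 87
232^9 ≡ 171
232^10 ≡ 106
232^15 ≡ 243
232^18 ≡ 244
232^27 ≡ 261
232^30 ≡ 242
232^45 ≡ 270
232^54 ≡ 100
232^90 ≡ 1
Hence ord(232) = 90.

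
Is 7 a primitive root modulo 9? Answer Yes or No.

No

φ(9) = φ(3^2) = 3·(3−1) = 6 = 2 · 3.
7 is a primitive root mod 9 iff 7^(φ(9)/q) ≢ 1 for every prime q | φ(9), i.e. q ∈ {2, 3}.
7^3 ≡ 1 (mod 9)  [q = 2: ≡ 1 ✗]
7^2 ≡ 4 (mod 9)  [q = 3: ≢ 1 ✓]
The check at q = 2 fails, so 7 generates a proper subgroup.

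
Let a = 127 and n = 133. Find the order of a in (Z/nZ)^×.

18

By Lagrange's theorem, ord_133(127) divides φ(133) = φ(7·19) = (7−1)·(19−1) = 6·18 = 108 = 2^2 · 3^3.
Divisors of 108: 1, 2, 3, 4, 6, 9, 12, 18, 27, 36, 54, 108.
Test each divisor d:
127^1 ≡ 127 (mod 133)
127^2 ≡ 36 (mod 133)
127^3 ≡ 50 (mod 133)
127^4 ≡ 99 (mod 133)
127^6 ≡ 106 (mod 133)
127^9 ≡ 113 (mod 133)
127^12 ≡ 64 (mod 133)
127^18 ≡ 1 (mod 133) ✓
The smallest such exponent is 18, so the order of 127 is 18.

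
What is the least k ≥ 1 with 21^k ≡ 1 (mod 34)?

4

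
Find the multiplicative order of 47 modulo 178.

44

Since 47 ∈ (Z/178Z)^×, its order divides φ(178) = φ(2)·φ(89) = 1·88 = 88 = 2^3 · 11.
Divisors of 88: 1, 2, 4, 8, 11, 22, 44, 88.
Compute 47^d (mod 178) for the divisors d until we hit 1:
47^1 ≡ 47
47^2 ≡ 73
47^4 ≡ 167
47^8 ≡ 121
47^11 ≡ 55
47^22 ≡ 177
47^44 ≡ 1
Hence ord(47) = 44.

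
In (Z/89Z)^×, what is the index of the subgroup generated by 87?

4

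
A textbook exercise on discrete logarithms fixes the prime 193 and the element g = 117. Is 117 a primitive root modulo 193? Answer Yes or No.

φ(193) = 193 − 1 = 192 = 2^6 · 3.
Test 117^(192/q) mod 193 for each prime factor q of 192:
117^96 ≡ 192 (mod 193)  [q = 2: ≢ 1 ✓]
117^64 ≡ 1 (mod 193)  [q = 3: ≡ 1 ✗]
Since 117^64 ≡ 1, the order of 117 divides 64 < 192, so 117 is not a primitive root.

No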